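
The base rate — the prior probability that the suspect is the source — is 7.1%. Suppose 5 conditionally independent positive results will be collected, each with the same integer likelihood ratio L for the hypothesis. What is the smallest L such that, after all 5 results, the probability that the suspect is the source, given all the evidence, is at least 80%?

Prior odds = 0.071/0.929 = 71/929.
Target odds = 0.8/0.2 = 4.
Need L⁵ ≥ 4 ÷ (71/929) = 3716/71.
2⁵ = 32 < 3716/71 ≤ 243 = 3⁵, so L = 3.

3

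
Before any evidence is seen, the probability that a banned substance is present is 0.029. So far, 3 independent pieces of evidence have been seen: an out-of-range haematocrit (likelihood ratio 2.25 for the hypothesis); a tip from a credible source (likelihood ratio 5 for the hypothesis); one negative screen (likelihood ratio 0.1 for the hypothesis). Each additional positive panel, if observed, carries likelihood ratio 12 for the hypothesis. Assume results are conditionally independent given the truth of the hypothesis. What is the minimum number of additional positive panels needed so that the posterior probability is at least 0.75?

2

Prior odds = 0.029/0.971 = 29/971.
Combined Bayes factor of the evidence already in hand = 2.25 × 5 × 0.1 = 1.125.
Odds after that evidence = (29/971) × 1.125 = 261/7768.
Target odds = 0.75/0.25 = 3.
Need 12ⁿ ≥ 3 ÷ (261/7768) = 7768/87.
12¹ = 12 falls short of 7768/87 but 12² = 144 reaches it, so n = 2.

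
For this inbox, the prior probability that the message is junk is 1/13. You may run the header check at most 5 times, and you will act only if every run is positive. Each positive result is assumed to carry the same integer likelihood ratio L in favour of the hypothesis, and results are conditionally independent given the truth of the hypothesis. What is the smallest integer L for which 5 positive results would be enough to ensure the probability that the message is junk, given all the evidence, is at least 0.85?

Prior odds = (1/13)/(12/13) = 1/12.
Target odds = 0.85/0.15 = 17/3.
Need L⁵ ≥ 17/3 ÷ (1/12) = 68.
2⁵ = 32 < 68 ≤ 243 = 3⁵, so L = 3.

3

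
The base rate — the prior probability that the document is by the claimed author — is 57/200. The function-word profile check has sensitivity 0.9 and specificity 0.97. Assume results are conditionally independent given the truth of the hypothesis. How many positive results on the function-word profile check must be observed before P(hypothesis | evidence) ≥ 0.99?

Prior odds: 0.285 ÷ 0.715 = 57/143.
False-positive rate = 1 − 0.97 = 0.03; likelihood ratio of a positive = 0.9/0.03 = 30.
Target posterior odds = 0.99/0.01 = 99.
Require 30ⁿ ≥ 99 ÷ (57/143) = 4719/19.
30¹ = 30 falls short of 4719/19 but 30² = 900 reaches it, so n = 2.

2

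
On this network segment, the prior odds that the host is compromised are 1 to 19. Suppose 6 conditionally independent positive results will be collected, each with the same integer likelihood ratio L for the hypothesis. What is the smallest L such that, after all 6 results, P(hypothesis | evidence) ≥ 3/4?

Prior odds = 1/19.
Target odds = 0.75/0.25 = 3.
Need L⁶ ≥ 3 ÷ (1/19) = 57.
1⁶ = 1 < 57 ≤ 64 = 2⁶, so L = 2.

2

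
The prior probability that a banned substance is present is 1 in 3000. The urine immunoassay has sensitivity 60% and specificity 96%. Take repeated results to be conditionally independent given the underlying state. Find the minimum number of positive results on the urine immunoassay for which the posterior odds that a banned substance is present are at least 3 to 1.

4

Prior odds = (1/3000)/(2999/3000) = 1/2999.
False-positive rate = 1 − 0.96 = 0.04; likelihood ratio of a positive = 0.6/0.04 = 15.
Target odds = 3.
Need (1/2999) × 15ⁿ ≥ 3, i.e. 15ⁿ ≥ 8997.
15³ = 3375 falls short of 8997 but 15⁴ = 50625 reaches it, so n = 4.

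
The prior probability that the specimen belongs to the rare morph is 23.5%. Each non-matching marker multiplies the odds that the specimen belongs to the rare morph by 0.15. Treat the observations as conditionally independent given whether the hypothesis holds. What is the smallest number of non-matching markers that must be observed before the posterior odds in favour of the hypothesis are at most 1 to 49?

2

Prior odds: 0.235 ÷ 0.765 = 47/153.
Likelihood ratio per non-matching marker = 0.15.
Target odds = 1/49.
Need (47/153) × 0.15ⁿ ≤ 1/49, i.e. 0.15ⁿ ≤ 153/2303.
0.15¹ = 0.15 is still above 153/2303 but 0.15² = 0.0225 is at or below it, so n = 2.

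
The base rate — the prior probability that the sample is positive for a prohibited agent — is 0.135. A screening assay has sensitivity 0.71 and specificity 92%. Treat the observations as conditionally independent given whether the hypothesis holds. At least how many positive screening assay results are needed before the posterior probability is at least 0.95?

Prior odds: 0.135 ÷ 0.865 = 27/173.
False-positive rate = 1 − 0.92 = 0.08; likelihood ratio of a positive = 0.71/0.08 = 8.875.
Target posterior odds = 0.95/0.05 = 19.
Need (27/173) × 8.875ⁿ ≥ 19, i.e. 8.875ⁿ ≥ 3287/27.
8.875² = 78.765625 falls short of 3287/27 but 8.875³ = 357911/512 reaches it, so n = 3.

3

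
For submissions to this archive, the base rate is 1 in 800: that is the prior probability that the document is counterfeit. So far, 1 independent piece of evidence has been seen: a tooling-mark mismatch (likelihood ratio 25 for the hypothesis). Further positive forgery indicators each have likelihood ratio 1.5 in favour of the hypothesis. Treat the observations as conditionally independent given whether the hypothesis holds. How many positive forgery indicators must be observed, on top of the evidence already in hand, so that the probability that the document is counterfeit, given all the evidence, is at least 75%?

Prior odds = 0.00125/0.99875 = 1/799.
Bayes factor of the evidence already in hand = 25.
Odds after that evidence = (1/799) × 25 = 25/799.
Target odds = 0.75/0.25 = 3.
Need 1.5ⁿ ≥ 3 ÷ (25/799) = 95.88.
1.5¹¹ = 177147/2048 falls short of 95.88 but 1.5¹² = 531441/4096 reaches it, so n = 12.

12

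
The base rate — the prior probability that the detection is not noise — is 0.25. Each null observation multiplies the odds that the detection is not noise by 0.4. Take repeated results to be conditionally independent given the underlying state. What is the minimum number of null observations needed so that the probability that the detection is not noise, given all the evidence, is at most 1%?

4

Prior odds: 0.25 ÷ 0.75 = 1/3.
Likelihood ratio per null observation = 0.4.
Target posterior odds = 0.01/0.99 = 1/99.
Require 0.4ⁿ ≤ 1/99 ÷ (1/3) = 1/33.
0.4³ = 0.064 is still above 1/33 but 0.4⁴ = 0.0256 is at or below it, so n = 4.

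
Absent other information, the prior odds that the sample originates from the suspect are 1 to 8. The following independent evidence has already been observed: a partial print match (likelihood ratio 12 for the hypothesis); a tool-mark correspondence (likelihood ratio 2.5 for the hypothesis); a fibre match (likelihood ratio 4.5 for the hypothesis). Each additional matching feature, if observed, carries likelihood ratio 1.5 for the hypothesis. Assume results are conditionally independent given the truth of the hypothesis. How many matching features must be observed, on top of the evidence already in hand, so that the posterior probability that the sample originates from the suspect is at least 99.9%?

Prior odds = 0.125.
Combined Bayes factor of the evidence already in hand = 12 × 2.5 × 4.5 = 135.
Odds after that evidence = 0.125 × 135 = 16.875.
Target odds = 0.999/0.001 = 999.
Need 1.5ⁿ ≥ 999 ÷ 16.875 = 59.2.
1.5¹⁰ = 59049/1024 falls short of 59.2 but 1.5¹¹ = 177147/2048 reaches it, so n = 11.

11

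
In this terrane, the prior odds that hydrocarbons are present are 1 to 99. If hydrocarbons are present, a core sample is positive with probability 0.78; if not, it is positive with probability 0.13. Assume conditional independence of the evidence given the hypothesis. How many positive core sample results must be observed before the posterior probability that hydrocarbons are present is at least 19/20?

Prior odds = 1/99.
Likelihood ratio of a positive = 0.78/0.13 = 6.
Target odds: 0.95 ÷ 0.05 = 19.
Need (1/99) × 6ⁿ ≥ 19, i.e. 6ⁿ ≥ 1881.
6⁴ = 1296 falls short of 1881 but 6⁵ = 7776 reaches it, so n = 5.

5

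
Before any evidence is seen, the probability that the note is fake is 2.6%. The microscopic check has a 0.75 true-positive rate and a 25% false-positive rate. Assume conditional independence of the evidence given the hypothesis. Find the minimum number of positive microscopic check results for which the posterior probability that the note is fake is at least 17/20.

Prior odds = 0.026/0.974 = 13/487.
Likelihood ratio of a positive result = 0.75/0.25 = 3.
Target odds: 0.85 ÷ 0.15 = 17/3.
Require 3ⁿ ≥ 17/3 ÷ (13/487) = 8279/39.
3⁴ = 81 falls short of 8279/39 but 3⁵ = 243 reaches it, so n = 5.

5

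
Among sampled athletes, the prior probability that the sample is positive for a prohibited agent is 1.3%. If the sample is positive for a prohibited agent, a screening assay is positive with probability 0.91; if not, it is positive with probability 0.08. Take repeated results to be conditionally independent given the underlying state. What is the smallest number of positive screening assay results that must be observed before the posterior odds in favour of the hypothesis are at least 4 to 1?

3

Prior odds = 0.013/0.987 = 13/987.
Likelihood ratio of a positive = 0.91/0.08 = 11.375.
Target odds = 4.
Require 11.375ⁿ ≥ 4 ÷ (13/987) = 3948/13.
11.375² = 129.390625 falls short of 3948/13 but 11.375³ = 753571/512 reaches it, so n = 3.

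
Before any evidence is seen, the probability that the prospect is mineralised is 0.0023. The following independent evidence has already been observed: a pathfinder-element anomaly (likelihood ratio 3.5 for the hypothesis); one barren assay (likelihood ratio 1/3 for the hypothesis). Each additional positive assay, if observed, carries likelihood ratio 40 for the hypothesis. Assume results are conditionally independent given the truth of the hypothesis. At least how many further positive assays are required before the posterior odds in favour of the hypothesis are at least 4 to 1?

2

Prior odds = 0.0023/0.9977 = 23/9977.
Combined Bayes factor of the evidence already in hand = 3.5 × (1/3) = 7/6.
Odds after that evidence = (23/9977) × 7/6 = 161/59862.
Target odds = 4.
Need 40ⁿ ≥ 4 ÷ (161/59862) = 239448/161.
40¹ = 40 falls short of 239448/161 but 40² = 1600 reaches it, so n = 2.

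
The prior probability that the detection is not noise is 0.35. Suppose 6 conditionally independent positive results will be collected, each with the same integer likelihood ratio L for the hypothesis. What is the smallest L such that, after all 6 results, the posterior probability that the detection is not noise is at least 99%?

3

Prior odds = 0.35/0.65 = 7/13.
Target odds = 0.99/0.01 = 99.
Need L⁶ ≥ 99 ÷ (7/13) = 1287/7.
2⁶ = 64 < 1287/7 ≤ 729 = 3⁶, so L = 3.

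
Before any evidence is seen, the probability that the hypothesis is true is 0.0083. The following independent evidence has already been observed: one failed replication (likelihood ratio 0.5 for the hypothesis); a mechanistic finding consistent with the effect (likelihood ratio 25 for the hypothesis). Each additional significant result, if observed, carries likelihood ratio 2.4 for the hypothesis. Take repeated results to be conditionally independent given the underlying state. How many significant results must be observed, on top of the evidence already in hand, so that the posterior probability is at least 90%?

Prior odds = 0.0083/0.9917 = 83/9917.
Combined Bayes factor of the evidence already in hand = 0.5 × 25 = 12.5.
Odds after that evidence = (83/9917) × 12.5 = 2075/19834.
Target odds = 0.9/0.1 = 9.
Need 2.4ⁿ ≥ 9 ÷ (2075/19834) = 178506/2075.
2.4⁵ = 79.62624 falls short of 178506/2075 but 2.4⁶ = 2985984/15625 reaches it, so n = 6.

6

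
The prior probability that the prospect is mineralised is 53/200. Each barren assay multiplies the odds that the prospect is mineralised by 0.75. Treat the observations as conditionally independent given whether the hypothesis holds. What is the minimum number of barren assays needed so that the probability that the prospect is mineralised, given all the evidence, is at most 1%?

13

Prior odds = 0.265/0.735 = 53/147.
Likelihood ratio per barren assay = 0.75.
Target posterior odds = 0.01/0.99 = 1/99.
Need (53/147) × 0.75ⁿ ≤ 1/99, i.e. 0.75ⁿ ≤ 49/1749.
0.75¹² = 531441/16777216 is still above 49/1749 but 0.75¹³ = 1594323/67108864 is at or below it, so n = 13.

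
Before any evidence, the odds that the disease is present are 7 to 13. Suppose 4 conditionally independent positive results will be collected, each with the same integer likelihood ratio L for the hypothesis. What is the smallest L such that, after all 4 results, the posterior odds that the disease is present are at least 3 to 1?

Prior odds = 7/13.
Target odds = 3.
Need L⁴ ≥ 3 ÷ (7/13) = 39/7.
1⁴ = 1 < 39/7 ≤ 16 = 2⁴, so L = 2.

2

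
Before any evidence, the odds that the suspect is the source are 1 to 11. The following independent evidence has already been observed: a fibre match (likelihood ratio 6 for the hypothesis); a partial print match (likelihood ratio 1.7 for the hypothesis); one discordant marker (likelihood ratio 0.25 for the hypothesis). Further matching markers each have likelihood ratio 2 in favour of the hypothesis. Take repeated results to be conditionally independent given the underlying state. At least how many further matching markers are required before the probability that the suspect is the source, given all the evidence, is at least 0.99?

Prior odds = 1/11.
Combined Bayes factor of the evidence already in hand = 6 × 1.7 × 0.25 = 2.55.
Odds after that evidence = (1/11) × 2.55 = 51/220.
Target odds = 0.99/0.01 = 99.
Need 2ⁿ ≥ 99 ÷ (51/220) = 7260/17.
2⁸ = 256 falls short of 7260/17 but 2⁹ = 512 reaches it, so n = 9.

9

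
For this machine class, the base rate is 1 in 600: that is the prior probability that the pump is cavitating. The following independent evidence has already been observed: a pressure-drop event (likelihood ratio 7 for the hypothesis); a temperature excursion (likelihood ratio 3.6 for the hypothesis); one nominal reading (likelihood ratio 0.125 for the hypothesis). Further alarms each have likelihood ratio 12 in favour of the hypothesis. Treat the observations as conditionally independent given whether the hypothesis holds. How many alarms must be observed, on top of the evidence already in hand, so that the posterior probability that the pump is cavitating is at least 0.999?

Prior odds = (1/600)/(599/600) = 1/599.
Combined Bayes factor of the evidence already in hand = 7 × 3.6 × 0.125 = 3.15.
Odds after that evidence = (1/599) × 3.15 = 63/11980.
Target odds = 0.999/0.001 = 999.
Need 12ⁿ ≥ 999 ÷ (63/11980) = 1329780/7.
12⁴ = 20736 falls short of 1329780/7 but 12⁵ = 248832 reaches it, so n = 5.

5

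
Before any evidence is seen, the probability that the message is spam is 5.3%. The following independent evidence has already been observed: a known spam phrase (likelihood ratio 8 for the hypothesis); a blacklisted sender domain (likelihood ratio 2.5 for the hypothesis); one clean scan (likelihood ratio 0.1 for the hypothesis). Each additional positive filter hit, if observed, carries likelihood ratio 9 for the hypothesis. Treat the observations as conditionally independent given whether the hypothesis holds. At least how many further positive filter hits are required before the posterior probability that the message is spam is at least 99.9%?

Prior odds = 0.053/0.947 = 53/947.
Combined Bayes factor of the evidence already in hand = 8 × 2.5 × 0.1 = 2.
Odds after that evidence = (53/947) × 2 = 106/947.
Target odds = 0.999/0.001 = 999.
Need 9ⁿ ≥ 999 ÷ (106/947) = 946053/106.
9⁴ = 6561 falls short of 946053/106 but 9⁵ = 59049 reaches it, so n = 5.

5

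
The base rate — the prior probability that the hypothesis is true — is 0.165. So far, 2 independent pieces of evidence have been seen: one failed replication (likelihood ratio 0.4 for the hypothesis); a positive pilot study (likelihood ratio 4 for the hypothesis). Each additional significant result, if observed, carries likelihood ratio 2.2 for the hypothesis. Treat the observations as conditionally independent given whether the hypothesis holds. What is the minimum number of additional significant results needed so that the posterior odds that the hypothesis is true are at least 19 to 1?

Prior odds = 0.165/0.835 = 33/167.
Combined Bayes factor of the evidence already in hand = 0.4 × 4 = 1.6.
Odds after that evidence = (33/167) × 1.6 = 264/835.
Target odds = 19.
Need 2.2ⁿ ≥ 19 ÷ (264/835) = 15865/264.
2.2⁵ = 51.53632 falls short of 15865/264 but 2.2⁶ = 1771561/15625 reaches it, so n = 6.

6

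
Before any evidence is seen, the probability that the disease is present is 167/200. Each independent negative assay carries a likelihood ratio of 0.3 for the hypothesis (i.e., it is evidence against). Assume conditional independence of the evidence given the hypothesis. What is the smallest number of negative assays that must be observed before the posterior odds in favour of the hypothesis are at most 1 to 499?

7

Prior odds = 0.835/0.165 = 167/33.
Likelihood ratio per negative assay = 0.3.
Target odds = 1/499.
Need (167/33) × 0.3ⁿ ≤ 1/499, i.e. 0.3ⁿ ≤ 33/83333.
0.3⁶ = 729/1000000 is still above 33/83333 but 0.3⁷ = 2187/10000000 is at or below it, so n = 7.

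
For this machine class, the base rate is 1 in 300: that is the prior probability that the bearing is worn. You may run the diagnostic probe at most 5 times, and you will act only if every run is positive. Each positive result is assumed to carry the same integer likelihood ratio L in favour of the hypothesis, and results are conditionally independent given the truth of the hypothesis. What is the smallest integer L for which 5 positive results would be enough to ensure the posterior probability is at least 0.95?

6

Prior odds = (1/300)/(299/300) = 1/299.
Target odds = 0.95/0.05 = 19.
Need L⁵ ≥ 19 ÷ (1/299) = 5681.
5⁵ = 3125 < 5681 ≤ 7776 = 6⁵, so L = 6.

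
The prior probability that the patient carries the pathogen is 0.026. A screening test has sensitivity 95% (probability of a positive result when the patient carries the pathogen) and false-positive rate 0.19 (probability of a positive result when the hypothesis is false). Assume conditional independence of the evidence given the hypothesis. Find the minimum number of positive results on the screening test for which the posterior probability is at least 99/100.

Prior odds: 0.026 ÷ 0.974 = 13/487.
Likelihood ratio of a positive result = 0.95/0.19 = 5.
Target odds: 0.99 ÷ 0.01 = 99.
Need (13/487) × 5ⁿ ≥ 99, i.e. 5ⁿ ≥ 48213/13.
5⁵ = 3125 falls short of 48213/13 but 5⁶ = 15625 reaches it, so n = 6.

6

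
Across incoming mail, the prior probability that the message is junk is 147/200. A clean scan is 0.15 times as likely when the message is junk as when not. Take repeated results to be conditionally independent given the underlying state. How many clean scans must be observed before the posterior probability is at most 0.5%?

Prior odds = 0.735/0.265 = 147/53.
Likelihood ratio per clean scan = 0.15.
Target odds: 0.005 ÷ 0.995 = 1/199.
Need (147/53) × 0.15ⁿ ≤ 1/199, i.e. 0.15ⁿ ≤ 53/29253.
0.15³ = 0.003375 is still above 53/29253 but 0.15⁴ = 81/160000 is at or below it, so n = 4.

4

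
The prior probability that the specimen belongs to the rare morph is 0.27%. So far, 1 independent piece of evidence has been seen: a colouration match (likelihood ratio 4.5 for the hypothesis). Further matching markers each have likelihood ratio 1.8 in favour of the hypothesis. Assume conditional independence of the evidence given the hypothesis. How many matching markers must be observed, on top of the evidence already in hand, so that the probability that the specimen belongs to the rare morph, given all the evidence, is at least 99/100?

16

Prior odds = 0.0027/0.9973 = 27/9973.
Bayes factor of the evidence already in hand = 4.5.
Odds after that evidence = (27/9973) × 4.5 = 243/19946.
Target odds = 0.99/0.01 = 99.
Need 1.8ⁿ ≥ 99 ÷ (243/19946) = 219406/27.
1.8¹⁵ ≈6746.64 falls short of 219406/27 but 1.8¹⁶ ≈12144 reaches it, so n = 16.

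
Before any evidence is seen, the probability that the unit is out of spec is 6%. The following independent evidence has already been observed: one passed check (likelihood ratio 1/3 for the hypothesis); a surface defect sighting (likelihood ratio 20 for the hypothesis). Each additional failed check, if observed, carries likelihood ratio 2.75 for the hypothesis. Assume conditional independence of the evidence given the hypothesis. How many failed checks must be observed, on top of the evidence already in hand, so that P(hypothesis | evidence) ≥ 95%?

4

Prior odds = 0.06/0.94 = 3/47.
Combined Bayes factor of the evidence already in hand = (1/3) × 20 = 20/3.
Odds after that evidence = (3/47) × 20/3 = 20/47.
Target odds = 0.95/0.05 = 19.
Need 2.75ⁿ ≥ 19 ÷ (20/47) = 44.65.
2.75³ = 20.796875 falls short of 44.65 but 2.75⁴ = 57.19140625 reaches it, so n = 4.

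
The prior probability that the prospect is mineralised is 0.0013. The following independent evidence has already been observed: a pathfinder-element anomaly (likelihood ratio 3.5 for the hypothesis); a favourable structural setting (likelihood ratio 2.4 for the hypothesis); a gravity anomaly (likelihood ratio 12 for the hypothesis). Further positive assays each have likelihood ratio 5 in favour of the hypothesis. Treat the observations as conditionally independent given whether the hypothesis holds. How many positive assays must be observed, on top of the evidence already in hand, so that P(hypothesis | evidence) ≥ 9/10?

3

Prior odds = 0.0013/0.9987 = 13/9987.
Combined Bayes factor of the evidence already in hand = 3.5 × 2.4 × 12 = 100.8.
Odds after that evidence = (13/9987) × 100.8 = 2184/16645.
Target odds = 0.9/0.1 = 9.
Need 5ⁿ ≥ 9 ÷ (2184/16645) = 49935/728.
5² = 25 falls short of 49935/728 but 5³ = 125 reaches it, so n = 3.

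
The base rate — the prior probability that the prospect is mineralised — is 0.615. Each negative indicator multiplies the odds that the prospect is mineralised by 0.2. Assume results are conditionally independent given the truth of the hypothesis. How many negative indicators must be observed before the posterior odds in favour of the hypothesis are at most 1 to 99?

4

Prior odds: 0.615 ÷ 0.385 = 123/77.
Likelihood ratio per negative indicator = 0.2.
Target odds = 1/99.
Need (123/77) × 0.2ⁿ ≤ 1/99, i.e. 0.2ⁿ ≤ 7/1107.
0.2³ = 0.008 is still above 7/1107 but 0.2⁴ = 0.0016 is at or below it, so n = 4.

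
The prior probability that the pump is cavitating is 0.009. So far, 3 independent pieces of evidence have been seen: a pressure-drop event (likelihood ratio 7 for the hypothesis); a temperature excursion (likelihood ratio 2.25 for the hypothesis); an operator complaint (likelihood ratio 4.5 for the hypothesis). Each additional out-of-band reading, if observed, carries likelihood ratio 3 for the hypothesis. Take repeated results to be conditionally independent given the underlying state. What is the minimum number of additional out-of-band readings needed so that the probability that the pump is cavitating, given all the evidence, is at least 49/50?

Prior odds = 0.009/0.991 = 9/991.
Combined Bayes factor of the evidence already in hand = 7 × 2.25 × 4.5 = 70.875.
Odds after that evidence = (9/991) × 70.875 = 5103/7928.
Target odds = 0.98/0.02 = 49.
Need 3ⁿ ≥ 49 ÷ (5103/7928) = 55496/729.
3³ = 27 falls short of 55496/729 but 3⁴ = 81 reaches it, so n = 4.

4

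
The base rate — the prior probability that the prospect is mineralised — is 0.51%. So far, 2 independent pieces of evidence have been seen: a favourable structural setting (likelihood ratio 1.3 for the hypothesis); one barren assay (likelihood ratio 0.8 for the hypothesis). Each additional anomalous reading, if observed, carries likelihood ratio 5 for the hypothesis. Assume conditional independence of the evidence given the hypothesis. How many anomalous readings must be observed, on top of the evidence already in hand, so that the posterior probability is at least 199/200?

Prior odds = 0.0051/0.9949 = 51/9949.
Combined Bayes factor of the evidence already in hand = 1.3 × 0.8 = 1.04.
Odds after that evidence = (51/9949) × 1.04 = 1326/248725.
Target odds = 0.995/0.005 = 199.
Need 5ⁿ ≥ 199 ÷ (1326/248725) = 49496275/1326.
5⁶ = 15625 falls short of 49496275/1326 but 5⁷ = 78125 reaches it, so n = 7.

7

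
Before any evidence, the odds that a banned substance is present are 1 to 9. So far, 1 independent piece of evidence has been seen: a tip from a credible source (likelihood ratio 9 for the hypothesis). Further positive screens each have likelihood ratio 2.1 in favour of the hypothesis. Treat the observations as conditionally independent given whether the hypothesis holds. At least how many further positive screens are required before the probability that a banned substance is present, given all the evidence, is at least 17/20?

3

Prior odds = 1/9.
Bayes factor of the evidence already in hand = 9.
Odds after that evidence = (1/9) × 9 = 1.
Target odds = 0.85/0.15 = 17/3.
Need 2.1ⁿ ≥ 17/3 ÷ 1 = 17/3.
2.1² = 4.41 falls short of 17/3 but 2.1³ = 9.261 reaches it, so n = 3.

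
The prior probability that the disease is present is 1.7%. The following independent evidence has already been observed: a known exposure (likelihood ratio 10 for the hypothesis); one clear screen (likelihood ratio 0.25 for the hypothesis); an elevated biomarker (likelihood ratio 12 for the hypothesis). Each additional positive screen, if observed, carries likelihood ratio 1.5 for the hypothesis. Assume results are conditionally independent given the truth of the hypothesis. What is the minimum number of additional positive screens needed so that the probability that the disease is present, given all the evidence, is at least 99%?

Prior odds = 0.017/0.983 = 17/983.
Combined Bayes factor of the evidence already in hand = 10 × 0.25 × 12 = 30.
Odds after that evidence = (17/983) × 30 = 510/983.
Target odds = 0.99/0.01 = 99.
Need 1.5ⁿ ≥ 99 ÷ (510/983) = 32439/170.
1.5¹² = 531441/4096 falls short of 32439/170 but 1.5¹³ = 1594323/8192 reaches it, so n = 13.

13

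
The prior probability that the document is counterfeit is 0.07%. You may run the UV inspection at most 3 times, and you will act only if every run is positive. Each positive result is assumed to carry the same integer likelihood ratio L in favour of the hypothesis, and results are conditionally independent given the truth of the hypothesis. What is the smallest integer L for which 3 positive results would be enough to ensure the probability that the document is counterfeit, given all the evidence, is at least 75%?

17

Prior odds = 0.0007/0.9993 = 7/9993.
Target odds = 0.75/0.25 = 3.
Need L³ ≥ 3 ÷ (7/9993) = 29979/7.
16³ = 4096 < 29979/7 ≤ 4913 = 17³, so L = 17.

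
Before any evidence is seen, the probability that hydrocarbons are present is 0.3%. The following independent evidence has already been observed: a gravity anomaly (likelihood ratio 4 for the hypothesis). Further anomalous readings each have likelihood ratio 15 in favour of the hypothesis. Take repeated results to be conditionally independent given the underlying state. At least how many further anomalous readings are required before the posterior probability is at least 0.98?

4

Prior odds = 0.003/0.997 = 3/997.
Bayes factor of the evidence already in hand = 4.
Odds after that evidence = (3/997) × 4 = 12/997.
Target odds = 0.98/0.02 = 49.
Need 15ⁿ ≥ 49 ÷ (12/997) = 48853/12.
15³ = 3375 falls short of 48853/12 but 15⁴ = 50625 reaches it, so n = 4.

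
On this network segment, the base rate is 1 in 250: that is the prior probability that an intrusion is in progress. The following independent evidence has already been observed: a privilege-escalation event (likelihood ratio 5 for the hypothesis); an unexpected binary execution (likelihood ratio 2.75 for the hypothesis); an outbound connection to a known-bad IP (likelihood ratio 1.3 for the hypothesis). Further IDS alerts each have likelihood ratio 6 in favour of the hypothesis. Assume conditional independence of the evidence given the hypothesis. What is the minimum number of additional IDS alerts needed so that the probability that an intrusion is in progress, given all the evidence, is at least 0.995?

Prior odds = 0.004/0.996 = 1/249.
Combined Bayes factor of the evidence already in hand = 5 × 2.75 × 1.3 = 17.875.
Odds after that evidence = (1/249) × 17.875 = 143/1992.
Target odds = 0.995/0.005 = 199.
Need 6ⁿ ≥ 199 ÷ (143/1992) = 396408/143.
6⁴ = 1296 falls short of 396408/143 but 6⁵ = 7776 reaches it, so n = 5.

5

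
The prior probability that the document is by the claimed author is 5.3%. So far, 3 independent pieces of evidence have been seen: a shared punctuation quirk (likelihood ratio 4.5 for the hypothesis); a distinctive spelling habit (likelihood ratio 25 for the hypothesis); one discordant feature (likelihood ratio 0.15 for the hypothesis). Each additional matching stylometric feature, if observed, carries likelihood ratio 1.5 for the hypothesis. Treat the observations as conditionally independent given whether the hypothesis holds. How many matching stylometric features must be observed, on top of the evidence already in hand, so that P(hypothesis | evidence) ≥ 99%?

12

Prior odds = 0.053/0.947 = 53/947.
Combined Bayes factor of the evidence already in hand = 4.5 × 25 × 0.15 = 16.875.
Odds after that evidence = (53/947) × 16.875 = 7155/7576.
Target odds = 0.99/0.01 = 99.
Need 1.5ⁿ ≥ 99 ÷ (7155/7576) = 83336/795.
1.5¹¹ = 177147/2048 falls short of 83336/795 but 1.5¹² = 531441/4096 reaches it, so n = 12.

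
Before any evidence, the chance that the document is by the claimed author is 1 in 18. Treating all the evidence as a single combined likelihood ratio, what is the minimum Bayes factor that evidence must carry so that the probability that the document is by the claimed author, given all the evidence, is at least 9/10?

Prior odds = (1/18)/(17/18) = 1/17.
Target odds = 0.9/0.1 = 9.
Required Bayes factor = 9 ÷ (1/17) = 153.

153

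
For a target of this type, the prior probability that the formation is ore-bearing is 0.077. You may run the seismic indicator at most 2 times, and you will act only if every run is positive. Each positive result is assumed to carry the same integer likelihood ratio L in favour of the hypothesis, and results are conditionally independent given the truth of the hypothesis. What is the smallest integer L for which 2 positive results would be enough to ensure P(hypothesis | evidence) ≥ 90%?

11

Prior odds = 0.077/0.923 = 77/923.
Target odds = 0.9/0.1 = 9.
Need L² ≥ 9 ÷ (77/923) = 8307/77.
10² = 100 < 8307/77 ≤ 121 = 11², so L = 11.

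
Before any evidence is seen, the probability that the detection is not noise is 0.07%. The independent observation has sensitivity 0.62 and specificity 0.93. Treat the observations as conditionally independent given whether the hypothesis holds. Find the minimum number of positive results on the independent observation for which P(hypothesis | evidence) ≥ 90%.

5

Prior odds: 0.0007 ÷ 0.9993 = 7/9993.
False-positive rate = 1 − 0.93 = 0.07; likelihood ratio of a positive = 0.62/0.07 = 62/7.
Target odds: 0.9 ÷ 0.1 = 9.
Require (62/7)ⁿ ≥ 9 ÷ (7/9993) = 89937/7.
(62/7)⁴ = 14776336/2401 falls short of 89937/7 but (62/7)⁵ = 916132832/16807 reaches it, so n = 5.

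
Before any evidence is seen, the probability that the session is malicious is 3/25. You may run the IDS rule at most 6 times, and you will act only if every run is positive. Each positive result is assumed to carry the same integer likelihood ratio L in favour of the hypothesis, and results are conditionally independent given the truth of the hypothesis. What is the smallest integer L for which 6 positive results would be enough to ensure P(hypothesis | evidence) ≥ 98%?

Prior odds = 0.12/0.88 = 3/22.
Target odds = 0.98/0.02 = 49.
Need L⁶ ≥ 49 ÷ (3/22) = 1078/3.
2⁶ = 64 < 1078/3 ≤ 729 = 3⁶, so L = 3.

3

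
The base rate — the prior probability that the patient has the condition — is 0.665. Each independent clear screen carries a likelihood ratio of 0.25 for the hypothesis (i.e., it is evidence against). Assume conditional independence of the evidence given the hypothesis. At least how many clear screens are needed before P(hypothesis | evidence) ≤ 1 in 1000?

Prior odds = 0.665/0.335 = 133/67.
Likelihood ratio per clear screen = 0.25.
Target odds: 0.001 ÷ 0.999 = 1/999.
Need (133/67) × 0.25ⁿ ≤ 1/999, i.e. 0.25ⁿ ≤ 67/132867.
0.25⁵ = 1/1024 is still above 67/132867 but 0.25⁶ = 1/4096 is at or below it, so n = 6.

6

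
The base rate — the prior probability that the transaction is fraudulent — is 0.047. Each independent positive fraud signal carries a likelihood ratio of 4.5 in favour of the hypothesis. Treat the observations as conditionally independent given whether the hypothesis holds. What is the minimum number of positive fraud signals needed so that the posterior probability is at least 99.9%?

Prior odds = 0.047/0.953 = 47/953.
Likelihood ratio per positive fraud signal = 4.5.
Target odds: 0.999 ÷ 0.001 = 999.
Need (47/953) × 4.5ⁿ ≥ 999, i.e. 4.5ⁿ ≥ 952047/47.
4.5⁶ = 8303.765625 falls short of 952047/47 but 4.5⁷ = 4782969/128 reaches it, so n = 7.

7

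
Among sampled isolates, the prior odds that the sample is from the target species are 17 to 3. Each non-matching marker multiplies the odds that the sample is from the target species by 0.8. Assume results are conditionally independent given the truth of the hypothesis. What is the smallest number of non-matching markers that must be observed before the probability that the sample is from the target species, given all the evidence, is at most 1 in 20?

Prior odds = 17/3.
Likelihood ratio per non-matching marker = 0.8.
Target posterior odds = 0.05/0.95 = 1/19.
Need (17/3) × 0.8ⁿ ≤ 1/19, i.e. 0.8ⁿ ≤ 3/323.
0.8²⁰ ≈0.0115292 is still above 3/323 but 0.8²¹ ≈0.00922337 is at or below it, so n = 21.

21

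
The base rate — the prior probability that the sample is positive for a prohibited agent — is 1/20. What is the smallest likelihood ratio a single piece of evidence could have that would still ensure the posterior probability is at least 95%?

Prior odds = 0.05/0.95 = 1/19.
Target odds = 0.95/0.05 = 19.
Required Bayes factor = 19 ÷ (1/19) = 361.

361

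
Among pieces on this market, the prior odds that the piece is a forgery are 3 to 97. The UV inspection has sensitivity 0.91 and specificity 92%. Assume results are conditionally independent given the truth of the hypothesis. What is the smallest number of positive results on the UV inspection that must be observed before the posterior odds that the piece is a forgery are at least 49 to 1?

4

Prior odds = 3/97.
False-positive rate = 1 − 0.92 = 0.08; likelihood ratio of a positive = 0.91/0.08 = 11.375.
Target odds = 49.
Require 11.375ⁿ ≥ 49 ÷ (3/97) = 4753/3.
11.375³ = 753571/512 falls short of 4753/3 but 11.375⁴ = 68574961/4096 reaches it, so n = 4.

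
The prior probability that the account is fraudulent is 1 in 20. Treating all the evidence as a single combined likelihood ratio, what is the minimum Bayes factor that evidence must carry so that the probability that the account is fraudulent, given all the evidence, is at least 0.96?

Prior odds = 0.05/0.95 = 1/19.
Target odds = 0.96/0.04 = 24.
Required Bayes factor = 24 ÷ (1/19) = 456.

456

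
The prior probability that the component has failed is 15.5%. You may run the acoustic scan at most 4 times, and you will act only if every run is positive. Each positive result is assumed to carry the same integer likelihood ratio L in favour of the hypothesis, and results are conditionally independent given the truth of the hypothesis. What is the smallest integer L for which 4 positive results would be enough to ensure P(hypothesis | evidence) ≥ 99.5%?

6

Prior odds = 0.155/0.845 = 31/169.
Target odds = 0.995/0.005 = 199.
Need L⁴ ≥ 199 ÷ (31/169) = 33631/31.
5⁴ = 625 < 33631/31 ≤ 1296 = 6⁴, so L = 6.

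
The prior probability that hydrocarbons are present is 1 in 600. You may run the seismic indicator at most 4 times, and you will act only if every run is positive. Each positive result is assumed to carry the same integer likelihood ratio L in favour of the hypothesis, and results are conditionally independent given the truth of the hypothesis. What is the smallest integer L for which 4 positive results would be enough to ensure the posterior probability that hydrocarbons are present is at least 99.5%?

Prior odds = (1/600)/(599/600) = 1/599.
Target odds = 0.995/0.005 = 199.
Need L⁴ ≥ 199 ÷ (1/599) = 119201.
18⁴ = 104976 < 119201 ≤ 130321 = 19⁴, so L = 19.

19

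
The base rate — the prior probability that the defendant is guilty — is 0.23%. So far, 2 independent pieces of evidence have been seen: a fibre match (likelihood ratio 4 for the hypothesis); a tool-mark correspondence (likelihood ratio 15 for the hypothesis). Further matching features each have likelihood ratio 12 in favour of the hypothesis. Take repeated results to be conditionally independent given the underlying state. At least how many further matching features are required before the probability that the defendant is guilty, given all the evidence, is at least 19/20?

2

Prior odds = 0.0023/0.9977 = 23/9977.
Combined Bayes factor of the evidence already in hand = 4 × 15 = 60.
Odds after that evidence = (23/9977) × 60 = 1380/9977.
Target odds = 0.95/0.05 = 19.
Need 12ⁿ ≥ 19 ÷ (1380/9977) = 189563/1380.
12¹ = 12 falls short of 189563/1380 but 12² = 144 reaches it, so n = 2.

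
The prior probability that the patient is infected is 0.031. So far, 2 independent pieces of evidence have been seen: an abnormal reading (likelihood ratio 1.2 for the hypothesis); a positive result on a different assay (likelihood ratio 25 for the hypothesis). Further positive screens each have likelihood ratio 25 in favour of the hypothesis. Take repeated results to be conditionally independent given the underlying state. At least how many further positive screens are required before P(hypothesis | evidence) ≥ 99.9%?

Prior odds = 0.031/0.969 = 31/969.
Combined Bayes factor of the evidence already in hand = 1.2 × 25 = 30.
Odds after that evidence = (31/969) × 30 = 310/323.
Target odds = 0.999/0.001 = 999.
Need 25ⁿ ≥ 999 ÷ (310/323) = 322677/310.
25² = 625 falls short of 322677/310 but 25³ = 15625 reaches it, so n = 3.

3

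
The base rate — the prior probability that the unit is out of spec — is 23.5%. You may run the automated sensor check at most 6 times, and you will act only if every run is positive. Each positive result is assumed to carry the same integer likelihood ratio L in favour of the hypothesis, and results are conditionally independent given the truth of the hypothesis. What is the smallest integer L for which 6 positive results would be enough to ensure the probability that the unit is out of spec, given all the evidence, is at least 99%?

3

Prior odds = 0.235/0.765 = 47/153.
Target odds = 0.99/0.01 = 99.
Need L⁶ ≥ 99 ÷ (47/153) = 15147/47.
2⁶ = 64 < 15147/47 ≤ 729 = 3⁶, so L = 3.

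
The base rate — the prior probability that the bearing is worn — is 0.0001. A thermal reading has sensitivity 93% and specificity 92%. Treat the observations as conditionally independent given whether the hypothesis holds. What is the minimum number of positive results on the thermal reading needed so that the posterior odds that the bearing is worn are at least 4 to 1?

5

Prior odds = 0.0001/0.9999 = 1/9999.
False-positive rate = 1 − 0.92 = 0.08; likelihood ratio of a positive = 0.93/0.08 = 11.625.
Target odds = 4.
Need (1/9999) × 11.625ⁿ ≥ 4, i.e. 11.625ⁿ ≥ 39996.
11.625⁴ = 74805201/4096 falls short of 39996 but 11.625⁵ ≈212307 reaches it, so n = 5.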